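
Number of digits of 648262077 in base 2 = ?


648262077 in base 2 = 100110101000111011000110111101
Number of digits = 30

30 digits (base 2)


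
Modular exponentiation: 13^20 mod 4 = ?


13^1 mod 4 = 1
13^2 mod 4 = 1
13^3 mod 4 = 1
13^4 mod 4 = 1
13^5 mod 4 = 1
13^6 mod 4 = 1
13^7 mod 4 = 1
13^8 mod 4 = 1
13^9 mod 4 = 1
13^10 mod 4 = 1
13^11 mod 4 = 1
13^12 mod 4 = 1
13^13 mod 4 = 1
13^14 mod 4 = 1
13^15 mod 4 = 1
13^16 mod 4 = 1
13^17 mod 4 = 1
13^18 mod 4 = 1
13^19 mod 4 = 1
13^20 mod 4 = 1


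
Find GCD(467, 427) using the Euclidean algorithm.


467 = 1 * 427 + 40
427 = 10 * 40 + 27
40 = 1 * 27 + 13
27 = 2 * 13 + 1
13 = 13 * 1 + 0
GCD = 1


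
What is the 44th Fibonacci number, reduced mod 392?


F(k) mod 392 for k=1..44:
1, 1, 2, 3, 5, 8, 13, 21, 34, 55, 89, 144, 233, 377, 218, 203, 29, 232, 261, 101, 362, 71, 41, 112, 153, 265, 26, 291, 317, 216, 141, 357, 106, 71, 177, 248, 33, 281, 314, 203, 125, 328, 61, 389
F(44) mod 392 = 389


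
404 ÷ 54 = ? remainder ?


404 = 54 * 7 + 26
Check: 378 + 26 = 404

q = 7, r = 26


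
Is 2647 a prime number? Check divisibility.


Check divisors up to sqrt(2647) = 51.4490
No divisors found.
2647 is prime.

Yes, 2647 is prime


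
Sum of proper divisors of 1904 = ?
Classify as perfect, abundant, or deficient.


Proper divisors: 1, 2, 4, 7, 8, 14, 16, 17, 28, 34, 56, 68, 112, 119, 136, 238, 272, 476, 952
Sum = 1 + 2 + 4 + 7 + 8 + 14 + 16 + 17 + 28 + 34 + 56 + 68 + 112 + 119 + 136 + 238 + 272 + 476 + 952 = 2560
2560 > 1904 → abundant

s(1904) = 2560 (abundant)


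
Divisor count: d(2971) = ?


2971 = 2971^1
d(2971) = (1+1) = 2

2 divisors


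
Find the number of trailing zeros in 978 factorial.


floor(978/5) = 195
floor(978/25) = 39
floor(978/125) = 7
floor(978/625) = 1
Total = 242

242 trailing zeros


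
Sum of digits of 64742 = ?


6 + 4 + 7 + 4 + 2 = 23


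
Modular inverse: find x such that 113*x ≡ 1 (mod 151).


Use the extended Euclidean algorithm on (151, 113); each row r = 151*s + 113*t:
r=151, s=1, t=0
r=113, s=0, t=1
q=1: r=38, s=1, t=-1   [151*(1) + 113*(-1) = 38]
q=2: r=37, s=-2, t=3   [151*(-2) + 113*(3) = 37]
q=1: r=1, s=3, t=-4   [151*(3) + 113*(-4) = 1]
q=37: r=0, s=-113, t=151   [151*(-113) + 113*(151) = 0]
GCD = 1 with t = -4, so 113*(-4) ≡ 1 (mod 151)
Inverse = -4 mod 151 = 147
Check: 113 * 147 = 16611 ≡ 1 (mod 151)

113^(-1) ≡ 147 (mod 151)


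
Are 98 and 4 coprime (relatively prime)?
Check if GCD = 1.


Euclidean algorithm:
98 = 24 * 4 + 2
4 = 2 * 2 + 0
GCD(98, 4) = 2

No, not coprime (GCD = 2)


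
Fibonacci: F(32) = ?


Sequence: 1, 1, 2, 3, 5, 8, 13, 21, 34, 55, 89, 144, 233, 377, 610, 987, 1597, 2584, 4181, 6765, 10946, 17711, 28657, 46368, 75025, 121393, 196418, 317811, 514229, 832040, 1346269, 2178309
F(32) = 2178309


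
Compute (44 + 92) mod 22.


44 + 92 = 136
136 mod 22 = 4


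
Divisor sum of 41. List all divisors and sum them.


Divisors of 41: 1, 41
Sum = 1 + 41 = 42

σ(41) = 42


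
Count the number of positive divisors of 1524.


1524 = 2^2 × 3^1 × 127^1
d(1524) = (2+1) × (1+1) × (1+1) = 12

12 divisors


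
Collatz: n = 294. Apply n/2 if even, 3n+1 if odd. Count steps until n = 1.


294 → 147 → 442 → 221 → 664 → 332 → 166 → 83 → 250 → 125 → 376 → 188 → 94 → 47 → 142 → 71 → 214 → 107 → 322 → 161 → 484 → 242 → 121 → 364 → 182 → 91 → 274 → 137 → 412 → 206 → 103 → 310 → 155 → 466 → 233 → 700 → 350 → 175 → 526 → 263 → 790 → 395 → 1186 → 593 → 1780 → 890 → 445 → 1336 → 668 → 334 → 167 → 502 → 251 → 754 → 377 → 1132 → 566 → 283 → 850 → 425 → 1276 → 638 → 319 → 958 → 479 → 1438 → 719 → 2158 → 1079 → 3238 → 1619 → 4858 → 2429 → 7288 → 3644 → 1822 → 911 → 2734 → 1367 → 4102 → 2051 → 6154 → 3077 → 9232 → 4616 → 2308 → 1154 → 577 → 1732 → 866 → 433 → 1300 → 650 → 325 → 976 → 488 → 244 → 122 → 61 → 184 → 92 → 46 → 23 → 70 → 35 → 106 → 53 → 160 → 80 → 40 → 20 → 10 → 5 → 16 → 8 → 4 → 2 → 1
Total steps = 117

117 steps


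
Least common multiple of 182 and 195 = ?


GCD(182, 195) = 13
LCM = 182*195/13 = 35490/13 = 2730

LCM = 2730


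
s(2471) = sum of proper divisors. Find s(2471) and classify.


Proper divisors: 1, 7, 353
Sum = 1 + 7 + 353 = 361
361 < 2471 → deficient

s(2471) = 361 (deficient)


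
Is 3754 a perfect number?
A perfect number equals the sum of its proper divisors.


Proper divisors of 3754: 1, 2, 1877
Sum = 1 + 2 + 1877 = 1880

No, 3754 is not perfect (1880 ≠ 3754)


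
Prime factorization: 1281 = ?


1281 / 3 = 427
427 / 7 = 61
61 / 61 = 1
1281 = 3 × 7 × 61


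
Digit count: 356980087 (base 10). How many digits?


356980087 has 9 digits in base 10
floor(log10(356980087)) + 1 = floor(8.5526) + 1 = 9

9 digits (base 10)


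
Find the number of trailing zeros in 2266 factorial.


floor(2266/5) = 453
floor(2266/25) = 90
floor(2266/125) = 18
floor(2266/625) = 3
Total = 564

564 trailing zeros


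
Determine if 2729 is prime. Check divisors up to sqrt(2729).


Check divisors up to sqrt(2729) = 52.2398
No divisors found.
2729 is prime.

Yes, 2729 is prime


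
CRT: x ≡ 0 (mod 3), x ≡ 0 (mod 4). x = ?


M = 3*4 = 12
M1 = M/3 = 4, M2 = M/4 = 3
M1^(-1) mod 3 = 1, M2^(-1) mod 4 = 3
x = 0*4*1 + 0*3*3 = 0
0 mod 12 = 0
Check: 0 mod 3 = 0 ✓, 0 mod 4 = 0 ✓

x ≡ 0 (mod 12)


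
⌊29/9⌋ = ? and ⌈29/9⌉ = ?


29/9 = 3.2222
floor = 3
ceil = 4

floor = 3, ceil = 4


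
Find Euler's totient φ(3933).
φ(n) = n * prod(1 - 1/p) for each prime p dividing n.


3933 = 3^2 × 19 × 23
Prime factors: 3, 19, 23
φ(3933) = 3933 × (1-1/3) × (1-1/19) × (1-1/23)
= 3933 × 2/3 × 18/19 × 22/23 = 2376

φ(3933) = 2376


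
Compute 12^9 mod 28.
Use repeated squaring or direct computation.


12^1 mod 28 = 12
12^2 mod 28 = 4
12^3 mod 28 = 20
12^4 mod 28 = 16
12^5 mod 28 = 24
12^6 mod 28 = 8
12^7 mod 28 = 12
12^8 mod 28 = 4
12^9 mod 28 = 20


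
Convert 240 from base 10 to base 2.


240 (base 10) = 240 (decimal)
240 (decimal) = 11110000 (base 2)


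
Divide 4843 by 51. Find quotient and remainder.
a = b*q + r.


4843 = 51 * 94 + 49
Check: 4794 + 49 = 4843

q = 94, r = 49


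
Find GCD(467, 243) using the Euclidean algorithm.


467 = 1 * 243 + 224
243 = 1 * 224 + 19
224 = 11 * 19 + 15
19 = 1 * 15 + 4
15 = 3 * 4 + 3
4 = 1 * 3 + 1
3 = 3 * 1 + 0
GCD = 1


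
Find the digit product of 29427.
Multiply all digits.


2 × 9 × 4 × 2 × 7 = 1008


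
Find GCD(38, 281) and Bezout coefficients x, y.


Tabular extended Euclidean (each row: r = 38*s + 281*t):
r=38, s=1, t=0
r=281, s=0, t=1
q=0: r=38, s=1, t=0   [38*(1) + 281*(0) = 38]
q=7: r=15, s=-7, t=1   [38*(-7) + 281*(1) = 15]
q=2: r=8, s=15, t=-2   [38*(15) + 281*(-2) = 8]
q=1: r=7, s=-22, t=3   [38*(-22) + 281*(3) = 7]
q=1: r=1, s=37, t=-5   [38*(37) + 281*(-5) = 1]
q=7: r=0, s=-281, t=38   [38*(-281) + 281*(38) = 0]
GCD = 1; from the row with r=1: x=37, y=-5
Check: 38*(37) + 281*(-5) = 1406 - 1405 = 1

GCD = 1, x = 37, y = -5


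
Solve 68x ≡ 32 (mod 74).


GCD(68, 74) = 2 divides 32
Divide: 34x ≡ 16 (mod 37)
x ≡ 7 (mod 37)


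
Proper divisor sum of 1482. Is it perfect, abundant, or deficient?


Proper divisors: 1, 2, 3, 6, 13, 19, 26, 38, 39, 57, 78, 114, 247, 494, 741
Sum = 1 + 2 + 3 + 6 + 13 + 19 + 26 + 38 + 39 + 57 + 78 + 114 + 247 + 494 + 741 = 1878
1878 > 1482 → abundant

s(1482) = 1878 (abundant)


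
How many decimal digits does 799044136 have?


799044136 has 9 digits in base 10
floor(log10(799044136)) + 1 = floor(8.9026) + 1 = 9

9 digits (base 10)


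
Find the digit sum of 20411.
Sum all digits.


2 + 0 + 4 + 1 + 1 = 8


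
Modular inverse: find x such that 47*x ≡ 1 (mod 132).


Use the extended Euclidean algorithm on (132, 47); each row r = 132*s + 47*t:
r=132, s=1, t=0
r=47, s=0, t=1
q=2: r=38, s=1, t=-2   [132*(1) + 47*(-2) = 38]
q=1: r=9, s=-1, t=3   [132*(-1) + 47*(3) = 9]
q=4: r=2, s=5, t=-14   [132*(5) + 47*(-14) = 2]
q=4: r=1, s=-21, t=59   [132*(-21) + 47*(59) = 1]
q=2: r=0, s=47, t=-132   [132*(47) + 47*(-132) = 0]
GCD = 1 with t = 59, so 47*(59) ≡ 1 (mod 132)
Inverse = 59 mod 132 = 59
Check: 47 * 59 = 2773 ≡ 1 (mod 132)

47^(-1) ≡ 59 (mod 132)


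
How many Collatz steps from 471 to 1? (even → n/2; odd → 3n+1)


471 → 1414 → 707 → 2122 → 1061 → 3184 → 1592 → 796 → 398 → 199 → 598 → 299 → 898 → 449 → 1348 → 674 → 337 → 1012 → 506 → 253 → 760 → 380 → 190 → 95 → 286 → 143 → 430 → 215 → 646 → 323 → 970 → 485 → 1456 → 728 → 364 → 182 → 91 → 274 → 137 → 412 → 206 → 103 → 310 → 155 → 466 → 233 → 700 → 350 → 175 → 526 → 263 → 790 → 395 → 1186 → 593 → 1780 → 890 → 445 → 1336 → 668 → 334 → 167 → 502 → 251 → 754 → 377 → 1132 → 566 → 283 → 850 → 425 → 1276 → 638 → 319 → 958 → 479 → 1438 → 719 → 2158 → 1079 → 3238 → 1619 → 4858 → 2429 → 7288 → 3644 → 1822 → 911 → 2734 → 1367 → 4102 → 2051 → 6154 → 3077 → 9232 → 4616 → 2308 → 1154 → 577 → 1732 → 866 → 433 → 1300 → 650 → 325 → 976 → 488 → 244 → 122 → 61 → 184 → 92 → 46 → 23 → 70 → 35 → 106 → 53 → 160 → 80 → 40 → 20 → 10 → 5 → 16 → 8 → 4 → 2 → 1
Total steps = 128

128 steps


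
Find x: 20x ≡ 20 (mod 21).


GCD(20, 21) = 1, unique solution
a^(-1) mod 21 = 20
x = 20 * 20 mod 21 = 1

x ≡ 1 (mod 21)


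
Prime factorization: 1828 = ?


1828 / 2 = 914
914 / 2 = 457
457 / 457 = 1
1828 = 2^2 × 457


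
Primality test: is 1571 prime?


Check divisors up to sqrt(1571) = 39.6358
No divisors found.
1571 is prime.

Yes, 1571 is prime


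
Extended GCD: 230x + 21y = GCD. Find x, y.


Tabular extended Euclidean (each row: r = 230*s + 21*t):
r=230, s=1, t=0
r=21, s=0, t=1
q=10: r=20, s=1, t=-10   [230*(1) + 21*(-10) = 20]
q=1: r=1, s=-1, t=11   [230*(-1) + 21*(11) = 1]
q=20: r=0, s=21, t=-230   [230*(21) + 21*(-230) = 0]
GCD = 1; from the row with r=1: x=-1, y=11
Check: 230*(-1) + 21*(11) = -230 + 231 = 1

GCD = 1, x = -1, y = 11


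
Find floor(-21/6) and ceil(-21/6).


-21/6 = -3.5000
floor = -4
ceil = -3

floor = -4, ceil = -3


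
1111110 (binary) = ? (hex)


1111110 (base 2) = 126 (decimal)
126 (decimal) = 7E (base 16)


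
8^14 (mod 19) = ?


8^1 mod 19 = 8
8^2 mod 19 = 7
8^3 mod 19 = 18
8^4 mod 19 = 11
8^5 mod 19 = 12
8^6 mod 19 = 1
8^7 mod 19 = 8
8^8 mod 19 = 7
8^9 mod 19 = 18
8^10 mod 19 = 11
8^11 mod 19 = 12
8^12 mod 19 = 1
8^13 mod 19 = 8
8^14 mod 19 = 7


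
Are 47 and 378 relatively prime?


Euclidean algorithm:
378 = 8 * 47 + 2
47 = 23 * 2 + 1
2 = 2 * 1 + 0
GCD(47, 378) = 1

Yes, coprime (GCD = 1)


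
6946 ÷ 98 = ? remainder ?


6946 = 98 * 70 + 86
Check: 6860 + 86 = 6946

q = 70, r = 86


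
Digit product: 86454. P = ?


8 × 6 × 4 × 5 × 4 = 3840


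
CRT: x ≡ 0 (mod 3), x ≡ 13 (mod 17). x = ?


M = 3*17 = 51
M1 = M/3 = 17, M2 = M/17 = 3
M1^(-1) mod 3 = 2, M2^(-1) mod 17 = 6
x = 0*17*2 + 13*3*6 = 234
234 mod 51 = 30
Check: 30 mod 3 = 0 ✓, 30 mod 17 = 13 ✓

x ≡ 30 (mod 51)


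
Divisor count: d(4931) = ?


4931 = 4931^1
d(4931) = (1+1) = 2

2 divisors


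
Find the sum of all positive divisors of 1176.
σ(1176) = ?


Divisors of 1176: 1, 2, 3, 4, 6, 7, 8, 12, 14, 21, 24, 28, 42, 49, 56, 84, 98, 147, 168, 196, 294, 392, 588, 1176
Sum = 1 + 2 + 3 + 4 + 6 + 7 + 8 + 12 + 14 + 21 + 24 + 28 + 42 + 49 + 56 + 84 + 98 + 147 + 168 + 196 + 294 + 392 + 588 + 1176 = 3420

σ(1176) = 3420


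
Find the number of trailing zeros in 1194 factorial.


floor(1194/5) = 238
floor(1194/25) = 47
floor(1194/125) = 9
floor(1194/625) = 1
Total = 295

295 trailing zeros


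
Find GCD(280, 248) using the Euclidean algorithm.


280 = 1 * 248 + 32
248 = 7 * 32 + 24
32 = 1 * 24 + 8
24 = 3 * 8 + 0
GCD = 8


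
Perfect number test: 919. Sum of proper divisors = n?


Proper divisors of 919: 1
Sum = 1 = 1

No, 919 is not perfect (1 ≠ 919)


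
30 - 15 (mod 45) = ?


30 - 15 = 15
15 mod 45 = 15


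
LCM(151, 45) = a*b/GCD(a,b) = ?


GCD(151, 45) = 1
LCM = 151*45/1 = 6795/1 = 6795

LCM = 6795


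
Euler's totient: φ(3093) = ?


3093 = 3 × 1031
Prime factors: 3, 1031
φ(3093) = 3093 × (1-1/3) × (1-1/1031)
= 3093 × 2/3 × 1030/1031 = 2060

φ(3093) = 2060


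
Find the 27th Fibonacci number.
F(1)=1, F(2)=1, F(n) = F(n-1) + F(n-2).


Sequence: 1, 1, 2, 3, 5, 8, 13, 21, 34, 55, 89, 144, 233, 377, 610, 987, 1597, 2584, 4181, 6765, 10946, 17711, 28657, 46368, 75025, 121393, 196418
F(27) = 196418


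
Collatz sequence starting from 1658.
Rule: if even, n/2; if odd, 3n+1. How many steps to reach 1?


1658 → 829 → 2488 → 1244 → 622 → 311 → 934 → 467 → 1402 → 701 → 2104 → 1052 → 526 → 263 → 790 → 395 → 1186 → 593 → 1780 → 890 → 445 → 1336 → 668 → 334 → 167 → 502 → 251 → 754 → 377 → 1132 → 566 → 283 → 850 → 425 → 1276 → 638 → 319 → 958 → 479 → 1438 → 719 → 2158 → 1079 → 3238 → 1619 → 4858 → 2429 → 7288 → 3644 → 1822 → 911 → 2734 → 1367 → 4102 → 2051 → 6154 → 3077 → 9232 → 4616 → 2308 → 1154 → 577 → 1732 → 866 → 433 → 1300 → 650 → 325 → 976 → 488 → 244 → 122 → 61 → 184 → 92 → 46 → 23 → 70 → 35 → 106 → 53 → 160 → 80 → 40 → 20 → 10 → 5 → 16 → 8 → 4 → 2 → 1
Total steps = 91

91 steps


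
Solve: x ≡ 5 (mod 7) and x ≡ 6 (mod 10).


M = 7*10 = 70
M1 = M/7 = 10, M2 = M/10 = 7
M1^(-1) mod 7 = 5, M2^(-1) mod 10 = 3
x = 5*10*5 + 6*7*3 = 376
376 mod 70 = 26
Check: 26 mod 7 = 5 ✓, 26 mod 10 = 6 ✓

x ≡ 26 (mod 70)


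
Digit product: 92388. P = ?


9 × 2 × 3 × 8 × 8 = 3456


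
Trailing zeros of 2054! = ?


floor(2054/5) = 410
floor(2054/25) = 82
floor(2054/125) = 16
floor(2054/625) = 3
Total = 511

511 trailing zeros


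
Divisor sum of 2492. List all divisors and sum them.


Divisors of 2492: 1, 2, 4, 7, 14, 28, 89, 178, 356, 623, 1246, 2492
Sum = 1 + 2 + 4 + 7 + 14 + 28 + 89 + 178 + 356 + 623 + 1246 + 2492 = 5040

σ(2492) = 5040


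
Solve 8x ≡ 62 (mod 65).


GCD(8, 65) = 1, unique solution
a^(-1) mod 65 = 57
x = 57 * 62 mod 65 = 24

x ≡ 24 (mod 65)


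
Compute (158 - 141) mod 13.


158 - 141 = 17
17 mod 13 = 4


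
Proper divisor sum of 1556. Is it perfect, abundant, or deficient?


Proper divisors: 1, 2, 4, 389, 778
Sum = 1 + 2 + 4 + 389 + 778 = 1174
1174 < 1556 → deficient

s(1556) = 1174 (deficient)


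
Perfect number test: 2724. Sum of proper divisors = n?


Proper divisors of 2724: 1, 2, 3, 4, 6, 12, 227, 454, 681, 908, 1362
Sum = 1 + 2 + 3 + 4 + 6 + 12 + 227 + 454 + 681 + 908 + 1362 = 3660

No, 2724 is not perfect (3660 ≠ 2724)


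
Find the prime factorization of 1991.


1991 / 11 = 181
181 / 181 = 1
1991 = 11 × 181


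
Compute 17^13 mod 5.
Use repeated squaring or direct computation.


17^1 mod 5 = 2
17^2 mod 5 = 4
17^3 mod 5 = 3
17^4 mod 5 = 1
17^5 mod 5 = 2
17^6 mod 5 = 4
17^7 mod 5 = 3
17^8 mod 5 = 1
17^9 mod 5 = 2
17^10 mod 5 = 4
17^11 mod 5 = 3
17^12 mod 5 = 1
17^13 mod 5 = 2


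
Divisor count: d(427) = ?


427 = 7^1 × 61^1
d(427) = (1+1) × (1+1) = 4

4 divisors


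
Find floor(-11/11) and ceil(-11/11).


-11/11 = -1.0000
floor = -1
ceil = -1

floor = -1, ceil = -1


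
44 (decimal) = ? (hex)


44 (base 10) = 44 (decimal)
44 (decimal) = 2C (base 16)


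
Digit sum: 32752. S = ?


3 + 2 + 7 + 5 + 2 = 19


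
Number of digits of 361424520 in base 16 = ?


361424520 in base 16 = 158AE688
Number of digits = 8

8 digits (base 16)


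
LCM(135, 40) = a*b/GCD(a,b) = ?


GCD(135, 40) = 5
LCM = 135*40/5 = 5400/5 = 1080

LCM = 1080


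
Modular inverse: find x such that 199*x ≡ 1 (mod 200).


Use the extended Euclidean algorithm on (200, 199); each row r = 200*s + 199*t:
r=200, s=1, t=0
r=199, s=0, t=1
q=1: r=1, s=1, t=-1   [200*(1) + 199*(-1) = 1]
q=199: r=0, s=-199, t=200   [200*(-199) + 199*(200) = 0]
GCD = 1 with t = -1, so 199*(-1) ≡ 1 (mod 200)
Inverse = -1 mod 200 = 199
Check: 199 * 199 = 39601 ≡ 1 (mod 200)

199^(-1) ≡ 199 (mod 200)


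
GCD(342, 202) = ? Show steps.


342 = 1 * 202 + 140
202 = 1 * 140 + 62
140 = 2 * 62 + 16
62 = 3 * 16 + 14
16 = 1 * 14 + 2
14 = 7 * 2 + 0
GCD = 2


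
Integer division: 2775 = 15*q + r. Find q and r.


2775 = 15 * 185 + 0
Check: 2775 + 0 = 2775

q = 185, r = 0


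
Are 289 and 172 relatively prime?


Euclidean algorithm:
289 = 1 * 172 + 117
172 = 1 * 117 + 55
117 = 2 * 55 + 7
55 = 7 * 7 + 6
7 = 1 * 6 + 1
6 = 6 * 1 + 0
GCD(289, 172) = 1

Yes, coprime (GCD = 1)


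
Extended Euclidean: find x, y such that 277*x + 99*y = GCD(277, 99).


Tabular extended Euclidean (each row: r = 277*s + 99*t):
r=277, s=1, t=0
r=99, s=0, t=1
q=2: r=79, s=1, t=-2   [277*(1) + 99*(-2) = 79]
q=1: r=20, s=-1, t=3   [277*(-1) + 99*(3) = 20]
q=3: r=19, s=4, t=-11   [277*(4) + 99*(-11) = 19]
q=1: r=1, s=-5, t=14   [277*(-5) + 99*(14) = 1]
q=19: r=0, s=99, t=-277   [277*(99) + 99*(-277) = 0]
GCD = 1; from the row with r=1: x=-5, y=14
Check: 277*(-5) + 99*(14) = -1385 + 1386 = 1

GCD = 1, x = -5, y = 14


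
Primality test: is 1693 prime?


Check divisors up to sqrt(1693) = 41.1461
No divisors found.
1693 is prime.

Yes, 1693 is prime


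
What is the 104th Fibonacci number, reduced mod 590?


F(k) mod 590 for k=1..104:
1, 1, 2, 3, 5, 8, 13, 21, 34, 55, 89, 144, 233, 377, 20, 397, 417, 224, 51, 275, 326, 11, 337, 348, 95, 443, 538, 391, 339, 140, 479, 29, 508, 537, 455, 402, 267, 79, 346, 425, 181, 16, 197, 213, 410, 33, 443, 476, 329, 215, 544, 169, 123, 292, 415, 117, 532, 59, 1, 60, 61, 121, 182, 303, 485, 198, 93, 291, 384, 85, 469, 554, 433, 397, 240, 47, 287, 334, 31, 365, 396, 171, 567, 148, 125, 273, 398, 81, 479, 560, 449, 419, 278, 107, 385, 492, 287, 189, 476, 75, 551, 36, 587, 33
F(104) mod 590 = 33


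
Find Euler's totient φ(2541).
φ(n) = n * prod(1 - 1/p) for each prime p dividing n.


2541 = 3 × 7 × 11^2
Prime factors: 3, 7, 11
φ(2541) = 2541 × (1-1/3) × (1-1/7) × (1-1/11)
= 2541 × 2/3 × 6/7 × 10/11 = 1320

φ(2541) = 1320


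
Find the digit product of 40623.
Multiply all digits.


4 × 0 × 6 × 2 × 3 = 0


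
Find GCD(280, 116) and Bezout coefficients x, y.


Tabular extended Euclidean (each row: r = 280*s + 116*t):
r=280, s=1, t=0
r=116, s=0, t=1
q=2: r=48, s=1, t=-2   [280*(1) + 116*(-2) = 48]
q=2: r=20, s=-2, t=5   [280*(-2) + 116*(5) = 20]
q=2: r=8, s=5, t=-12   [280*(5) + 116*(-12) = 8]
q=2: r=4, s=-12, t=29   [280*(-12) + 116*(29) = 4]
q=2: r=0, s=29, t=-70   [280*(29) + 116*(-70) = 0]
GCD = 4; from the row with r=4: x=-12, y=29
Check: 280*(-12) + 116*(29) = -3360 + 3364 = 4

GCD = 4, x = -12, y = 29


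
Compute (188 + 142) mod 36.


188 + 142 = 330
330 mod 36 = 6


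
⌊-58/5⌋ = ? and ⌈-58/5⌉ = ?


-58/5 = -11.6000
floor = -12
ceil = -11

floor = -12, ceil = -11


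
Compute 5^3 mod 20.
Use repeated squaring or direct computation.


5^1 mod 20 = 5
5^2 mod 20 = 5
5^3 mod 20 = 5


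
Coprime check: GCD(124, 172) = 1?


Euclidean algorithm:
172 = 1 * 124 + 48
124 = 2 * 48 + 28
48 = 1 * 28 + 20
28 = 1 * 20 + 8
20 = 2 * 8 + 4
8 = 2 * 4 + 0
GCD(124, 172) = 4

No, not coprime (GCD = 4)


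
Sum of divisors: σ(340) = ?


Divisors of 340: 1, 2, 4, 5, 10, 17, 20, 34, 68, 85, 170, 340
Sum = 1 + 2 + 4 + 5 + 10 + 17 + 20 + 34 + 68 + 85 + 170 + 340 = 756

σ(340) = 756


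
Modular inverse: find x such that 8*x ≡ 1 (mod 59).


Use the extended Euclidean algorithm on (59, 8); each row r = 59*s + 8*t:
r=59, s=1, t=0
r=8, s=0, t=1
q=7: r=3, s=1, t=-7   [59*(1) + 8*(-7) = 3]
q=2: r=2, s=-2, t=15   [59*(-2) + 8*(15) = 2]
q=1: r=1, s=3, t=-22   [59*(3) + 8*(-22) = 1]
q=2: r=0, s=-8, t=59   [59*(-8) + 8*(59) = 0]
GCD = 1 with t = -22, so 8*(-22) ≡ 1 (mod 59)
Inverse = -22 mod 59 = 37
Check: 8 * 37 = 296 ≡ 1 (mod 59)

8^(-1) ≡ 37 (mod 59)


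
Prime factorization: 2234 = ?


2234 / 2 = 1117
1117 / 1117 = 1
2234 = 2 × 1117


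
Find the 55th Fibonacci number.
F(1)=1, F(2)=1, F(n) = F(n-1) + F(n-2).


Sequence: 1, 1, 2, 3, 5, 8, 13, 21, 34, 55, 89, 144, 233, 377, 610, 987, 1597, 2584, 4181, 6765, 10946, 17711, 28657, 46368, 75025, 121393, 196418, 317811, 514229, 832040, 1346269, 2178309, 3524578, 5702887, 9227465, 14930352, 24157817, 39088169, 63245986, 102334155, 165580141, 267914296, 433494437, 701408733, 1134903170, 1836311903, 2971215073, 4807526976, 7778742049, 12586269025, 20365011074, 32951280099, 53316291173, 86267571272, 139583862445
F(55) = 139583862445


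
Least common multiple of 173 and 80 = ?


GCD(173, 80) = 1
LCM = 173*80/1 = 13840/1 = 13840

LCM = 13840


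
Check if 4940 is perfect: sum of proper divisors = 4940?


Proper divisors of 4940: 1, 2, 4, 5, 10, 13, 19, 20, 26, 38, 52, 65, 76, 95, 130, 190, 247, 260, 380, 494, 988, 1235, 2470
Sum = 1 + 2 + 4 + 5 + 10 + 13 + 19 + 20 + 26 + 38 + 52 + 65 + 76 + 95 + 130 + 190 + 247 + 260 + 380 + 494 + 988 + 1235 + 2470 = 6820

No, 4940 is not perfect (6820 ≠ 4940)


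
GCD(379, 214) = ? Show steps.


379 = 1 * 214 + 165
214 = 1 * 165 + 49
165 = 3 * 49 + 18
49 = 2 * 18 + 13
18 = 1 * 13 + 5
13 = 2 * 5 + 3
5 = 1 * 3 + 2
3 = 1 * 2 + 1
2 = 2 * 1 + 0
GCD = 1


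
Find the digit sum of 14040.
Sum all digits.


1 + 4 + 0 + 4 + 0 = 9


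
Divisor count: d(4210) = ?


4210 = 2^1 × 5^1 × 421^1
d(4210) = (1+1) × (1+1) × (1+1) = 8

8 divisors


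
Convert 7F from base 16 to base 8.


7F (base 16) = 127 (decimal)
127 (decimal) = 177 (base 8)


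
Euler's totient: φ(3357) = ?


3357 = 3^2 × 373
Prime factors: 3, 373
φ(3357) = 3357 × (1-1/3) × (1-1/373)
= 3357 × 2/3 × 372/373 = 2232

φ(3357) = 2232


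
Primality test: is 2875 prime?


2875 / 5 = 575 (exact division)
2875 is NOT prime.

No, 2875 is not prime


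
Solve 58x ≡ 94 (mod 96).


GCD(58, 96) = 2 divides 94
Divide: 29x ≡ 47 (mod 48)
x ≡ 43 (mod 48)


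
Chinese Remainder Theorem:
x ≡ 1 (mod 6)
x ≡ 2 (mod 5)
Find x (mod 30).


M = 6*5 = 30
M1 = M/6 = 5, M2 = M/5 = 6
M1^(-1) mod 6 = 5, M2^(-1) mod 5 = 1
x = 1*5*5 + 2*6*1 = 37
37 mod 30 = 7
Check: 7 mod 6 = 1 ✓, 7 mod 5 = 2 ✓

x ≡ 7 (mod 30)


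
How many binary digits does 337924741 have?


337924741 in base 2 = 10100001001000101001010000101
Number of digits = 29

29 digits (base 2)


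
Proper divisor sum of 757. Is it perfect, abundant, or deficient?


Proper divisors: 1
Sum = 1 = 1
1 < 757 → deficient

s(757) = 1 (deficient)


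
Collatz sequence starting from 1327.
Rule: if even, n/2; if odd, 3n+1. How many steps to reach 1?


1327 → 3982 → 1991 → 5974 → 2987 → 8962 → 4481 → 13444 → 6722 → 3361 → 10084 → 5042 → 2521 → 7564 → 3782 → 1891 → 5674 → 2837 → 8512 → 4256 → 2128 → 1064 → 532 → 266 → 133 → 400 → 200 → 100 → 50 → 25 → 76 → 38 → 19 → 58 → 29 → 88 → 44 → 22 → 11 → 34 → 17 → 52 → 26 → 13 → 40 → 20 → 10 → 5 → 16 → 8 → 4 → 2 → 1
Total steps = 52

52 steps


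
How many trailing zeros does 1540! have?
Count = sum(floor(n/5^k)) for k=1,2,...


floor(1540/5) = 308
floor(1540/25) = 61
floor(1540/125) = 12
floor(1540/625) = 2
Total = 383

383 trailing zeros


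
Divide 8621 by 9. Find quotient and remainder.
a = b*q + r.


8621 = 9 * 957 + 8
Check: 8613 + 8 = 8621

q = 957, r = 8


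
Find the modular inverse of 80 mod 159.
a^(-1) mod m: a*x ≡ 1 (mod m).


Use the extended Euclidean algorithm on (159, 80); each row r = 159*s + 80*t:
r=159, s=1, t=0
r=80, s=0, t=1
q=1: r=79, s=1, t=-1   [159*(1) + 80*(-1) = 79]
q=1: r=1, s=-1, t=2   [159*(-1) + 80*(2) = 1]
q=79: r=0, s=80, t=-159   [159*(80) + 80*(-159) = 0]
GCD = 1 with t = 2, so 80*(2) ≡ 1 (mod 159)
Inverse = 2 mod 159 = 2
Check: 80 * 2 = 160 ≡ 1 (mod 159)

80^(-1) ≡ 2 (mod 159)


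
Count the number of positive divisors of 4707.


4707 = 3^2 × 523^1
d(4707) = (2+1) × (1+1) = 6

6 divisors


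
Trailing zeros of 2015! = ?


floor(2015/5) = 403
floor(2015/25) = 80
floor(2015/125) = 16
floor(2015/625) = 3
Total = 502

502 trailing zeros


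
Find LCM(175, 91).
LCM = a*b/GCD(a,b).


GCD(175, 91) = 7
LCM = 175*91/7 = 15925/7 = 2275

LCM = 2275


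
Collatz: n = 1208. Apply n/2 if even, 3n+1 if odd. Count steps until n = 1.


1208 → 604 → 302 → 151 → 454 → 227 → 682 → 341 → 1024 → 512 → 256 → 128 → 64 → 32 → 16 → 8 → 4 → 2 → 1
Total steps = 18

18 steps


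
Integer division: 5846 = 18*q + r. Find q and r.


5846 = 18 * 324 + 14
Check: 5832 + 14 = 5846

q = 324, r = 14


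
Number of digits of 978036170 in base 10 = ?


978036170 has 9 digits in base 10
floor(log10(978036170)) + 1 = floor(8.9904) + 1 = 9

9 digits (base 10)


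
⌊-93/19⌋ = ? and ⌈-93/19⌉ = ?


-93/19 = -4.8947
floor = -5
ceil = -4

floor = -5, ceil = -4


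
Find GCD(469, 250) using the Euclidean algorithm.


469 = 1 * 250 + 219
250 = 1 * 219 + 31
219 = 7 * 31 + 2
31 = 15 * 2 + 1
2 = 2 * 1 + 0
GCD = 1


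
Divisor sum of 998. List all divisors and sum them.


Divisors of 998: 1, 2, 499, 998
Sum = 1 + 2 + 499 + 998 = 1500

σ(998) = 1500


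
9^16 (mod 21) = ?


9^1 mod 21 = 9
9^2 mod 21 = 18
9^3 mod 21 = 15
9^4 mod 21 = 9
9^5 mod 21 = 18
9^6 mod 21 = 15
9^7 mod 21 = 9
9^8 mod 21 = 18
9^9 mod 21 = 15
9^10 mod 21 = 9
9^11 mod 21 = 18
9^12 mod 21 = 15
9^13 mod 21 = 9
9^14 mod 21 = 18
9^15 mod 21 = 15
9^16 mod 21 = 9


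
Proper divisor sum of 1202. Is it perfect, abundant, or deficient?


Proper divisors: 1, 2, 601
Sum = 1 + 2 + 601 = 604
604 < 1202 → deficient

s(1202) = 604 (deficient)


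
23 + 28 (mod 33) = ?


23 + 28 = 51
51 mod 33 = 18


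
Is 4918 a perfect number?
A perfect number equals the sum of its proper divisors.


Proper divisors of 4918: 1, 2, 2459
Sum = 1 + 2 + 2459 = 2462

No, 4918 is not perfect (2462 ≠ 4918)


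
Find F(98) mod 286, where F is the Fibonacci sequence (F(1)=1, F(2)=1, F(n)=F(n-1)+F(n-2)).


F(k) mod 286 for k=1..98:
1, 1, 2, 3, 5, 8, 13, 21, 34, 55, 89, 144, 233, 91, 38, 129, 167, 10, 177, 187, 78, 265, 57, 36, 93, 129, 222, 65, 1, 66, 67, 133, 200, 47, 247, 8, 255, 263, 232, 209, 155, 78, 233, 25, 258, 283, 255, 252, 221, 187, 122, 23, 145, 168, 27, 195, 222, 131, 67, 198, 265, 177, 156, 47, 203, 250, 167, 131, 12, 143, 155, 12, 167, 179, 60, 239, 13, 252, 265, 231, 210, 155, 79, 234, 27, 261, 2, 263, 265, 242, 221, 177, 112, 3, 115, 118, 233, 65
F(98) mod 286 = 65


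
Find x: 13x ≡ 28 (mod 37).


GCD(13, 37) = 1, unique solution
a^(-1) mod 37 = 20
x = 20 * 28 mod 37 = 5

x ≡ 5 (mod 37)


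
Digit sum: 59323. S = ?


5 + 9 + 3 + 2 + 3 = 22


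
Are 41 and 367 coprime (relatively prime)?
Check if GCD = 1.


Euclidean algorithm:
367 = 8 * 41 + 39
41 = 1 * 39 + 2
39 = 19 * 2 + 1
2 = 2 * 1 + 0
GCD(41, 367) = 1

Yes, coprime (GCD = 1)


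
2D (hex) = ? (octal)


2D (base 16) = 45 (decimal)
45 (decimal) = 55 (base 8)


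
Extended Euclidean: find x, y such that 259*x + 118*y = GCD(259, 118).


Tabular extended Euclidean (each row: r = 259*s + 118*t):
r=259, s=1, t=0
r=118, s=0, t=1
q=2: r=23, s=1, t=-2   [259*(1) + 118*(-2) = 23]
q=5: r=3, s=-5, t=11   [259*(-5) + 118*(11) = 3]
q=7: r=2, s=36, t=-79   [259*(36) + 118*(-79) = 2]
q=1: r=1, s=-41, t=90   [259*(-41) + 118*(90) = 1]
q=2: r=0, s=118, t=-259   [259*(118) + 118*(-259) = 0]
GCD = 1; from the row with r=1: x=-41, y=90
Check: 259*(-41) + 118*(90) = -10619 + 10620 = 1

GCD = 1, x = -41, y = 90


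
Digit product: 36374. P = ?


3 × 6 × 3 × 7 × 4 = 1512


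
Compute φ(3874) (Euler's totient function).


3874 = 2 × 13 × 149
Prime factors: 2, 13, 149
φ(3874) = 3874 × (1-1/2) × (1-1/13) × (1-1/149)
= 3874 × 1/2 × 12/13 × 148/149 = 1776

φ(3874) = 1776


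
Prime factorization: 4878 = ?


4878 / 2 = 2439
2439 / 3 = 813
813 / 3 = 271
271 / 271 = 1
4878 = 2 × 3^2 × 271


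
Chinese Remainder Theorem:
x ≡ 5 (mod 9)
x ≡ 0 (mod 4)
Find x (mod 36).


M = 9*4 = 36
M1 = M/9 = 4, M2 = M/4 = 9
M1^(-1) mod 9 = 7, M2^(-1) mod 4 = 1
x = 5*4*7 + 0*9*1 = 140
140 mod 36 = 32
Check: 32 mod 9 = 5 ✓, 32 mod 4 = 0 ✓

x ≡ 32 (mod 36)


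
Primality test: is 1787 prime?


Check divisors up to sqrt(1787) = 42.2729
No divisors found.
1787 is prime.

Yes, 1787 is prime


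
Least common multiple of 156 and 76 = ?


GCD(156, 76) = 4
LCM = 156*76/4 = 11856/4 = 2964

LCM = 2964


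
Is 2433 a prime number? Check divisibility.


2433 / 3 = 811 (exact division)
2433 is NOT prime.

No, 2433 is not prime


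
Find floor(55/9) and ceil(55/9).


55/9 = 6.1111
floor = 6
ceil = 7

floor = 6, ceil = 7


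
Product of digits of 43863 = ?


4 × 3 × 8 × 6 × 3 = 1728


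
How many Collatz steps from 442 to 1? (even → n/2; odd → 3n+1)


442 → 221 → 664 → 332 → 166 → 83 → 250 → 125 → 376 → 188 → 94 → 47 → 142 → 71 → 214 → 107 → 322 → 161 → 484 → 242 → 121 → 364 → 182 → 91 → 274 → 137 → 412 → 206 → 103 → 310 → 155 → 466 → 233 → 700 → 350 → 175 → 526 → 263 → 790 → 395 → 1186 → 593 → 1780 → 890 → 445 → 1336 → 668 → 334 → 167 → 502 → 251 → 754 → 377 → 1132 → 566 → 283 → 850 → 425 → 1276 → 638 → 319 → 958 → 479 → 1438 → 719 → 2158 → 1079 → 3238 → 1619 → 4858 → 2429 → 7288 → 3644 → 1822 → 911 → 2734 → 1367 → 4102 → 2051 → 6154 → 3077 → 9232 → 4616 → 2308 → 1154 → 577 → 1732 → 866 → 433 → 1300 → 650 → 325 → 976 → 488 → 244 → 122 → 61 → 184 → 92 → 46 → 23 → 70 → 35 → 106 → 53 → 160 → 80 → 40 → 20 → 10 → 5 → 16 → 8 → 4 → 2 → 1
Total steps = 115

115 steps


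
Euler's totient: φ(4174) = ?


4174 = 2 × 2087
Prime factors: 2, 2087
φ(4174) = 4174 × (1-1/2) × (1-1/2087)
= 4174 × 1/2 × 2086/2087 = 2086

φ(4174) = 2086


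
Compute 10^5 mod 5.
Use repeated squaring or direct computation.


10^1 mod 5 = 0
10^2 mod 5 = 0
10^3 mod 5 = 0
10^4 mod 5 = 0
10^5 mod 5 = 0


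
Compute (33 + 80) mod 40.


33 + 80 = 113
113 mod 40 = 33


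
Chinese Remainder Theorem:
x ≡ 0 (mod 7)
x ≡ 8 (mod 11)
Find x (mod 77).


M = 7*11 = 77
M1 = M/7 = 11, M2 = M/11 = 7
M1^(-1) mod 7 = 2, M2^(-1) mod 11 = 8
x = 0*11*2 + 8*7*8 = 448
448 mod 77 = 63
Check: 63 mod 7 = 0 ✓, 63 mod 11 = 8 ✓

x ≡ 63 (mod 77)


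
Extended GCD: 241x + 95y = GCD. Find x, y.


Tabular extended Euclidean (each row: r = 241*s + 95*t):
r=241, s=1, t=0
r=95, s=0, t=1
q=2: r=51, s=1, t=-2   [241*(1) + 95*(-2) = 51]
q=1: r=44, s=-1, t=3   [241*(-1) + 95*(3) = 44]
q=1: r=7, s=2, t=-5   [241*(2) + 95*(-5) = 7]
q=6: r=2, s=-13, t=33   [241*(-13) + 95*(33) = 2]
q=3: r=1, s=41, t=-104   [241*(41) + 95*(-104) = 1]
q=2: r=0, s=-95, t=241   [241*(-95) + 95*(241) = 0]
GCD = 1; from the row with r=1: x=41, y=-104
Check: 241*(41) + 95*(-104) = 9881 - 9880 = 1

GCD = 1, x = 41, y = -104


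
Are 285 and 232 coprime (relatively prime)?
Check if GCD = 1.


Euclidean algorithm:
285 = 1 * 232 + 53
232 = 4 * 53 + 20
53 = 2 * 20 + 13
20 = 1 * 13 + 7
13 = 1 * 7 + 6
7 = 1 * 6 + 1
6 = 6 * 1 + 0
GCD(285, 232) = 1

Yes, coprime (GCD = 1)


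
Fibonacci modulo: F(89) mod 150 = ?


F(k) mod 150 for k=1..89:
1, 1, 2, 3, 5, 8, 13, 21, 34, 55, 89, 144, 83, 77, 10, 87, 97, 34, 131, 15, 146, 11, 7, 18, 25, 43, 68, 111, 29, 140, 19, 9, 28, 37, 65, 102, 17, 119, 136, 105, 91, 46, 137, 33, 20, 53, 73, 126, 49, 25, 74, 99, 23, 122, 145, 117, 112, 79, 41, 120, 11, 131, 142, 123, 115, 88, 53, 141, 44, 35, 79, 114, 43, 7, 50, 57, 107, 14, 121, 135, 106, 91, 47, 138, 35, 23, 58, 81, 139
F(89) mod 150 = 139


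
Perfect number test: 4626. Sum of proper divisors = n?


Proper divisors of 4626: 1, 2, 3, 6, 9, 18, 257, 514, 771, 1542, 2313
Sum = 1 + 2 + 3 + 6 + 9 + 18 + 257 + 514 + 771 + 1542 + 2313 = 5436

No, 4626 is not perfect (5436 ≠ 4626)


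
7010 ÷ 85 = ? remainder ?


7010 = 85 * 82 + 40
Check: 6970 + 40 = 7010

q = 82, r = 40


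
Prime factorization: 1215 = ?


1215 / 3 = 405
405 / 3 = 135
135 / 3 = 45
45 / 3 = 15
15 / 3 = 5
5 / 5 = 1
1215 = 3^5 × 5


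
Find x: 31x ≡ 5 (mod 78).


GCD(31, 78) = 1, unique solution
a^(-1) mod 78 = 73
x = 73 * 5 mod 78 = 53

x ≡ 53 (mod 78)


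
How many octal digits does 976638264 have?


976638264 in base 8 = 7215450470
Number of digits = 10

10 digits (base 8)


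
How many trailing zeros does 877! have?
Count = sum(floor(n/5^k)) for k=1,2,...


floor(877/5) = 175
floor(877/25) = 35
floor(877/125) = 7
floor(877/625) = 1
Total = 218

218 trailing zeros


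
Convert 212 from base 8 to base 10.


212 (base 8) = 138 (decimal)
138 (decimal) = 138 (base 10)


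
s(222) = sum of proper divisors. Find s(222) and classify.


Proper divisors: 1, 2, 3, 6, 37, 74, 111
Sum = 1 + 2 + 3 + 6 + 37 + 74 + 111 = 234
234 > 222 → abundant

s(222) = 234 (abundant)


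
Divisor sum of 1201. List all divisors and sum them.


Divisors of 1201: 1, 1201
Sum = 1 + 1201 = 1202

σ(1201) = 1202


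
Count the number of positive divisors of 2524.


2524 = 2^2 × 631^1
d(2524) = (2+1) × (1+1) = 6

6 divisors


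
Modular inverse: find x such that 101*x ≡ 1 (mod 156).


Use the extended Euclidean algorithm on (156, 101); each row r = 156*s + 101*t:
r=156, s=1, t=0
r=101, s=0, t=1
q=1: r=55, s=1, t=-1   [156*(1) + 101*(-1) = 55]
q=1: r=46, s=-1, t=2   [156*(-1) + 101*(2) = 46]
q=1: r=9, s=2, t=-3   [156*(2) + 101*(-3) = 9]
q=5: r=1, s=-11, t=17   [156*(-11) + 101*(17) = 1]
q=9: r=0, s=101, t=-156   [156*(101) + 101*(-156) = 0]
GCD = 1 with t = 17, so 101*(17) ≡ 1 (mod 156)
Inverse = 17 mod 156 = 17
Check: 101 * 17 = 1717 ≡ 1 (mod 156)

101^(-1) ≡ 17 (mod 156)


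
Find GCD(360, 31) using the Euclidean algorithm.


360 = 11 * 31 + 19
31 = 1 * 19 + 12
19 = 1 * 12 + 7
12 = 1 * 7 + 5
7 = 1 * 5 + 2
5 = 2 * 2 + 1
2 = 2 * 1 + 0
GCD = 1


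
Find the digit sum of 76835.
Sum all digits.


7 + 6 + 8 + 3 + 5 = 29


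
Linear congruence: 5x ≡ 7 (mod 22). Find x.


GCD(5, 22) = 1, unique solution
a^(-1) mod 22 = 9
x = 9 * 7 mod 22 = 19

x ≡ 19 (mod 22)


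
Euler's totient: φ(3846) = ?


3846 = 2 × 3 × 641
Prime factors: 2, 3, 641
φ(3846) = 3846 × (1-1/2) × (1-1/3) × (1-1/641)
= 3846 × 1/2 × 2/3 × 640/641 = 1280

φ(3846) = 1280


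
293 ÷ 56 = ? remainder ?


293 = 56 * 5 + 13
Check: 280 + 13 = 293

q = 5, r = 13


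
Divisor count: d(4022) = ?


4022 = 2^1 × 2011^1
d(4022) = (1+1) × (1+1) = 4

4 divisors


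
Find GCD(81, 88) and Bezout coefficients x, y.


Tabular extended Euclidean (each row: r = 81*s + 88*t):
r=81, s=1, t=0
r=88, s=0, t=1
q=0: r=81, s=1, t=0   [81*(1) + 88*(0) = 81]
q=1: r=7, s=-1, t=1   [81*(-1) + 88*(1) = 7]
q=11: r=4, s=12, t=-11   [81*(12) + 88*(-11) = 4]
q=1: r=3, s=-13, t=12   [81*(-13) + 88*(12) = 3]
q=1: r=1, s=25, t=-23   [81*(25) + 88*(-23) = 1]
q=3: r=0, s=-88, t=81   [81*(-88) + 88*(81) = 0]
GCD = 1; from the row with r=1: x=25, y=-23
Check: 81*(25) + 88*(-23) = 2025 - 2024 = 1

GCD = 1, x = 25, y = -23


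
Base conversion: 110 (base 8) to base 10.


110 (base 8) = 72 (decimal)
72 (decimal) = 72 (base 10)


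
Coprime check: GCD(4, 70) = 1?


Euclidean algorithm:
70 = 17 * 4 + 2
4 = 2 * 2 + 0
GCD(4, 70) = 2

No, not coprime (GCD = 2)


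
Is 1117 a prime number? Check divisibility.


Check divisors up to sqrt(1117) = 33.4215
No divisors found.
1117 is prime.

Yes, 1117 is prime


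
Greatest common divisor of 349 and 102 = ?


349 = 3 * 102 + 43
102 = 2 * 43 + 16
43 = 2 * 16 + 11
16 = 1 * 11 + 5
11 = 2 * 5 + 1
5 = 5 * 1 + 0
GCD = 1


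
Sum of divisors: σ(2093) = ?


Divisors of 2093: 1, 7, 13, 23, 91, 161, 299, 2093
Sum = 1 + 7 + 13 + 23 + 91 + 161 + 299 + 2093 = 2688

σ(2093) = 2688


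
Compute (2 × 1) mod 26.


2 × 1 = 2
2 mod 26 = 2


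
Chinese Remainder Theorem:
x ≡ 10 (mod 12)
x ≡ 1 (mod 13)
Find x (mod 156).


M = 12*13 = 156
M1 = M/12 = 13, M2 = M/13 = 12
M1^(-1) mod 12 = 1, M2^(-1) mod 13 = 12
x = 10*13*1 + 1*12*12 = 274
274 mod 156 = 118
Check: 118 mod 12 = 10 ✓, 118 mod 13 = 1 ✓

x ≡ 118 (mod 156)


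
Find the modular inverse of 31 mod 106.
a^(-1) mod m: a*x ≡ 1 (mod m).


Use the extended Euclidean algorithm on (106, 31); each row r = 106*s + 31*t:
r=106, s=1, t=0
r=31, s=0, t=1
q=3: r=13, s=1, t=-3   [106*(1) + 31*(-3) = 13]
q=2: r=5, s=-2, t=7   [106*(-2) + 31*(7) = 5]
q=2: r=3, s=5, t=-17   [106*(5) + 31*(-17) = 3]
q=1: r=2, s=-7, t=24   [106*(-7) + 31*(24) = 2]
q=1: r=1, s=12, t=-41   [106*(12) + 31*(-41) = 1]
q=2: r=0, s=-31, t=106   [106*(-31) + 31*(106) = 0]
GCD = 1 with t = -41, so 31*(-41) ≡ 1 (mod 106)
Inverse = -41 mod 106 = 65
Check: 31 * 65 = 2015 ≡ 1 (mod 106)

31^(-1) ≡ 65 (mod 106)


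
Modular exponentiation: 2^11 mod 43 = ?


2^1 mod 43 = 2
2^2 mod 43 = 4
2^3 mod 43 = 8
2^4 mod 43 = 16
2^5 mod 43 = 32
2^6 mod 43 = 21
2^7 mod 43 = 42
2^8 mod 43 = 41
2^9 mod 43 = 39
2^10 mod 43 = 35
2^11 mod 43 = 27


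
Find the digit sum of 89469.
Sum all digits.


8 + 9 + 4 + 6 + 9 = 36


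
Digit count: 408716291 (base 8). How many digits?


408716291 in base 8 = 3027102003
Number of digits = 10

10 digits (base 8)


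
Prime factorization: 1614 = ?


1614 / 2 = 807
807 / 3 = 269
269 / 269 = 1
1614 = 2 × 3 × 269


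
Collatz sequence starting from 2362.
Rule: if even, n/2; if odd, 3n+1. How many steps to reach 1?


2362 → 1181 → 3544 → 1772 → 886 → 443 → 1330 → 665 → 1996 → 998 → 499 → 1498 → 749 → 2248 → 1124 → 562 → 281 → 844 → 422 → 211 → 634 → 317 → 952 → 476 → 238 → 119 → 358 → 179 → 538 → 269 → 808 → 404 → 202 → 101 → 304 → 152 → 76 → 38 → 19 → 58 → 29 → 88 → 44 → 22 → 11 → 34 → 17 → 52 → 26 → 13 → 40 → 20 → 10 → 5 → 16 → 8 → 4 → 2 → 1
Total steps = 58

58 steps


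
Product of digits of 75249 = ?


7 × 5 × 2 × 4 × 9 = 2520


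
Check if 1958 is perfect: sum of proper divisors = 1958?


Proper divisors of 1958: 1, 2, 11, 22, 89, 178, 979
Sum = 1 + 2 + 11 + 22 + 89 + 178 + 979 = 1282

No, 1958 is not perfect (1282 ≠ 1958)


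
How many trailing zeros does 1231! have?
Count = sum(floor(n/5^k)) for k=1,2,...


floor(1231/5) = 246
floor(1231/25) = 49
floor(1231/125) = 9
floor(1231/625) = 1
Total = 305

305 trailing zeros


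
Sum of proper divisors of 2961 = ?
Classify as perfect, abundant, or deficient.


Proper divisors: 1, 3, 7, 9, 21, 47, 63, 141, 329, 423, 987
Sum = 1 + 3 + 7 + 9 + 21 + 47 + 63 + 141 + 329 + 423 + 987 = 2031
2031 < 2961 → deficient

s(2961) = 2031 (deficient)


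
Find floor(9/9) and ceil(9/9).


9/9 = 1.0000
floor = 1
ceil = 1

floor = 1, ceil = 1


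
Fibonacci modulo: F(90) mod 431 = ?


F(k) mod 431 for k=1..90:
1, 1, 2, 3, 5, 8, 13, 21, 34, 55, 89, 144, 233, 377, 179, 125, 304, 429, 302, 300, 171, 40, 211, 251, 31, 282, 313, 164, 46, 210, 256, 35, 291, 326, 186, 81, 267, 348, 184, 101, 285, 386, 240, 195, 4, 199, 203, 402, 174, 145, 319, 33, 352, 385, 306, 260, 135, 395, 99, 63, 162, 225, 387, 181, 137, 318, 24, 342, 366, 277, 212, 58, 270, 328, 167, 64, 231, 295, 95, 390, 54, 13, 67, 80, 147, 227, 374, 170, 113, 283
F(90) mod 431 = 283
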